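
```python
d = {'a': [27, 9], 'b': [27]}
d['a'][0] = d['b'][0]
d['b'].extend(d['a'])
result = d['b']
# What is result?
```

After line 1: d = {'a': [27, 9], 'b': [27]}
After line 2 (a[0] = b[0] = 27): d = {'a': [27, 9], 'b': [27]}
After line 3 (b.extend(a) appends [27, 9]): d = {'a': [27, 9], 'b': [27, 27, 9]}
After line 4: result = d['b'] = [27, 27, 9]

[27, 27, 9]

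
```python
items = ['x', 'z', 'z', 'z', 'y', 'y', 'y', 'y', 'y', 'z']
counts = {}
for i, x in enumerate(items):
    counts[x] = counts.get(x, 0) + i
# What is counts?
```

Initial: counts = {}, items = ['x', 'z', 'z', 'z', 'y', 'y', 'y', 'y', 'y', 'z']
i=0, x='x': counts = {'x': 0}
i=1, x='z': counts = {'x': 0, 'z': 1}
i=2, x='z': counts = {'x': 0, 'z': 3}
i=3, x='z': counts = {'x': 0, 'z': 6}
i=4, x='y': counts = {'x': 0, 'z': 6, 'y': 4}
i=5, x='y': counts = {'x': 0, 'z': 6, 'y': 9}
i=6, x='y': counts = {'x': 0, 'z': 6, 'y': 15}
i=7, x='y': counts = {'x': 0, 'z': 6, 'y': 22}
i=8, x='y': counts = {'x': 0, 'z': 6, 'y': 30}
i=9, x='z': counts = {'x': 0, 'z': 15, 'y': 30}

{'x': 0, 'z': 15, 'y': 30}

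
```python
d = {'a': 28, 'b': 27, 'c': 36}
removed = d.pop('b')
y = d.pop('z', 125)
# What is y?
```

After line 1: d = {'a': 28, 'b': 27, 'c': 36}
After line 2 (pop 'b' returns 27): d = {'a': 28, 'c': 36}, removed = 27
After line 3 (pop 'z' missing, returns default 125): d = {'a': 28, 'c': 36}, y = 125

125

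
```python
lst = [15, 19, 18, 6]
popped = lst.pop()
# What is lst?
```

[15, 19, 18]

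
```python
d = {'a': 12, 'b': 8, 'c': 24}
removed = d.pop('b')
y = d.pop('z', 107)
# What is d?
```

After line 1: d = {'a': 12, 'b': 8, 'c': 24}
After line 2 (pop 'b' returns 8): d = {'a': 12, 'c': 24}, removed = 8
After line 3 (pop 'z' missing, returns default 107): d = {'a': 12, 'c': 24}, y = 107

{'a': 12, 'c': 24}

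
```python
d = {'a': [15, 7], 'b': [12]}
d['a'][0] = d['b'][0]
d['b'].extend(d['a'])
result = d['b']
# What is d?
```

After line 1: d = {'a': [15, 7], 'b': [12]}
After line 2 (a[0] = b[0] = 12): d = {'a': [12, 7], 'b': [12]}
After line 3 (b.extend(a) appends [12, 7]): d = {'a': [12, 7], 'b': [12, 12, 7]}
After line 4: result = d['b'] = [12, 12, 7]

{'a': [12, 7], 'b': [12, 12, 7]}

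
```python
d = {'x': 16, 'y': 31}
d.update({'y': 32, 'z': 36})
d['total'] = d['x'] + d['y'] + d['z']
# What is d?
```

After line 1: d = {'x': 16, 'y': 31}
After line 2 (y overwritten, z added): d = {'x': 16, 'y': 32, 'z': 36}
After line 3 (total = 16 + 32 + 36 = 84): d = {'x': 16, 'y': 32, 'z': 36, 'total': 84}

{'x': 16, 'y': 32, 'z': 36, 'total': 84}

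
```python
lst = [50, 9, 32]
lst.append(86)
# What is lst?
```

[50, 9, 32, 86]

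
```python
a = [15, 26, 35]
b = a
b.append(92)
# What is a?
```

After line 1: a = [15, 26, 35]
After line 2 (b = a is an alias, same object): a = [15, 26, 35], b = [15, 26, 35]
After line 3 (b.append mutates the shared list): a = [15, 26, 35, 92], b = [15, 26, 35, 92]

[15, 26, 35, 92]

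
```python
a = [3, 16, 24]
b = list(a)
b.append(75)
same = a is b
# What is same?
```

After line 1: a = [3, 16, 24]
After line 2 (b = list(a) is a shallow copy, new object): a = [3, 16, 24], b = [3, 16, 24]
After line 3 (append only mutates b): a = [3, 16, 24], b = [3, 16, 24, 75]
After line 4 (same = a is b; different objects -> False): same = False

False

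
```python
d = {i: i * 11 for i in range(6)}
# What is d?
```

{0: 0, 1: 11, 2: 22, 3: 33, 4: 44, 5: 55}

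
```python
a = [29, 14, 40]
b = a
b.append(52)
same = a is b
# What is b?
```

After line 1: a = [29, 14, 40]
After line 2 (b = a is an alias, same object): a = [29, 14, 40], b = [29, 14, 40]
After line 3 (b.append mutates the shared list): a = [29, 14, 40, 52], b = [29, 14, 40, 52]
After line 4 (same = a is b; same object -> True): same = True

[29, 14, 40, 52]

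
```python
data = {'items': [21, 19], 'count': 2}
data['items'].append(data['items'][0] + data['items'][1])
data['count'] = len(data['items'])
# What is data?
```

After line 1: data = {'items': [21, 19], 'count': 2}
After line 2 (append 21 + 19 = 40): data = {'items': [21, 19, 40], 'count': 2}
After line 3 (count = len(items) = 3): data = {'items': [21, 19, 40], 'count': 3}

{'items': [21, 19, 40], 'count': 3}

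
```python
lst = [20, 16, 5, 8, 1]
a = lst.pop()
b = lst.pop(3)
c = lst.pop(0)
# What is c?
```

After line 1: lst = [20, 16, 5, 8, 1]
After line 2 (pop() -> a = 1): lst = [20, 16, 5, 8]
After line 3 (pop(3) -> b = 8): lst = [20, 16, 5]
After line 4 (pop(0) -> c = 20): lst = [16, 5]

20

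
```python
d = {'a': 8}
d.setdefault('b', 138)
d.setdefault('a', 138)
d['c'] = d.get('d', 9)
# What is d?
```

After line 1: d = {'a': 8}
After line 2 (setdefault adds 'b'=138): d = {'a': 8, 'b': 138}
After line 3 (setdefault 'a' no-op, already exists): d = {'a': 8, 'b': 138}
After line 4 (get('d', 9) returns default since 'd' not in d): d = {'a': 8, 'b': 138, 'c': 9}

{'a': 8, 'b': 138, 'c': 9}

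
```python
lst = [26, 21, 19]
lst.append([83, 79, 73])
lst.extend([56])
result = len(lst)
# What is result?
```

After line 1: lst = [26, 21, 19]
After line 2 (append adds [83, 79, 73] as single element): lst = [26, 21, 19, [83, 79, 73]]
After line 3 (extend unpacks [56], adds 56): lst = [26, 21, 19, [83, 79, 73], 56]
After line 4: result = len(lst) = 5

5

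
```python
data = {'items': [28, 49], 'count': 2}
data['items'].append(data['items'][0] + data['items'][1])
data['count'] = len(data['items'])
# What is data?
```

After line 1: data = {'items': [28, 49], 'count': 2}
After line 2 (append 28 + 49 = 77): data = {'items': [28, 49, 77], 'count': 2}
After line 3 (count = len(items) = 3): data = {'items': [28, 49, 77], 'count': 3}

{'items': [28, 49, 77], 'count': 3}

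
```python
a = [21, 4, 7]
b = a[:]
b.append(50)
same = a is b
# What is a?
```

After line 1: a = [21, 4, 7]
After line 2 (b = a[:] is a shallow copy, new object): a = [21, 4, 7], b = [21, 4, 7]
After line 3 (append only mutates b): a = [21, 4, 7], b = [21, 4, 7, 50]
After line 4 (same = a is b; different objects -> False): same = False

[21, 4, 7]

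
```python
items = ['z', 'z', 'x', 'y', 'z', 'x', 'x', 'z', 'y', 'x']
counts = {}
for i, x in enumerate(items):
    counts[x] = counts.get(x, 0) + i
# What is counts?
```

Initial: counts = {}, items = ['z', 'z', 'x', 'y', 'z', 'x', 'x', 'z', 'y', 'x']
i=0, x='z': counts = {'z': 0}
i=1, x='z': counts = {'z': 1}
i=2, x='x': counts = {'z': 1, 'x': 2}
i=3, x='y': counts = {'z': 1, 'x': 2, 'y': 3}
i=4, x='z': counts = {'z': 5, 'x': 2, 'y': 3}
i=5, x='x': counts = {'z': 5, 'x': 7, 'y': 3}
i=6, x='x': counts = {'z': 5, 'x': 13, 'y': 3}
i=7, x='z': counts = {'z': 12, 'x': 13, 'y': 3}
i=8, x='y': counts = {'z': 12, 'x': 13, 'y': 11}
i=9, x='x': counts = {'z': 12, 'x': 22, 'y': 11}

{'z': 12, 'x': 22, 'y': 11}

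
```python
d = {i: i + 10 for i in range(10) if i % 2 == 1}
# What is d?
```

{1: 11, 3: 13, 5: 15, 7: 17, 9: 19}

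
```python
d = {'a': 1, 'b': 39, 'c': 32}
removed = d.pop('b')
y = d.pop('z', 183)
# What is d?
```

After line 1: d = {'a': 1, 'b': 39, 'c': 32}
After line 2 (pop 'b' returns 39): d = {'a': 1, 'c': 32}, removed = 39
After line 3 (pop 'z' missing, returns default 183): d = {'a': 1, 'c': 32}, y = 183

{'a': 1, 'c': 32}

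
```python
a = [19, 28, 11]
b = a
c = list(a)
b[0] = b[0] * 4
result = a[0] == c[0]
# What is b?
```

After line 1: a = [19, 28, 11]
After line 2 (b = a, alias): a = [19, 28, 11], b = [19, 28, 11]
After line 3 (c = list(a) is a copy, new object): c = [19, 28, 11]
After line 4 (b[0] = 19 * 4 = 76; mutates shared a/b): a = b = [76, 28, 11], c = [19, 28, 11]
After line 5 (a[0] = 76, c[0] = 19; result = False)

[76, 28, 11]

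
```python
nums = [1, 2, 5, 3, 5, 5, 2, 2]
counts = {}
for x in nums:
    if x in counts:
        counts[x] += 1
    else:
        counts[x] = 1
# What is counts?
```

Initial: counts = {}, nums = [1, 2, 5, 3, 5, 5, 2, 2]
See 1: counts = {1: 1}
See 2: counts = {1: 1, 2: 1}
See 5: counts = {1: 1, 2: 1, 5: 1}
See 3: counts = {1: 1, 2: 1, 5: 1, 3: 1}
See 5: counts = {1: 1, 2: 1, 5: 2, 3: 1}
See 5: counts = {1: 1, 2: 1, 5: 3, 3: 1}
See 2: counts = {1: 1, 2: 2, 5: 3, 3: 1}
See 2: counts = {1: 1, 2: 3, 5: 3, 3: 1}

{1: 1, 2: 3, 5: 3, 3: 1}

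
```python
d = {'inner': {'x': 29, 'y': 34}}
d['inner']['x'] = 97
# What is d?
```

After line 1: d = {'inner': {'x': 29, 'y': 34}}
After line 2 (inner x overwritten): d = {'inner': {'x': 97, 'y': 34}}

{'inner': {'x': 97, 'y': 34}}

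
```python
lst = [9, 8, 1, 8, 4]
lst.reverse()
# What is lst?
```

[4, 8, 1, 8, 9]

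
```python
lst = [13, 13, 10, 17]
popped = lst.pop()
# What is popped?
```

17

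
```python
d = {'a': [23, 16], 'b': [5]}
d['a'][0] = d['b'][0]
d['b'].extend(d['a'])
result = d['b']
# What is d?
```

After line 1: d = {'a': [23, 16], 'b': [5]}
After line 2 (a[0] = b[0] = 5): d = {'a': [5, 16], 'b': [5]}
After line 3 (b.extend(a) appends [5, 16]): d = {'a': [5, 16], 'b': [5, 5, 16]}
After line 4: result = d['b'] = [5, 5, 16]

{'a': [5, 16], 'b': [5, 5, 16]}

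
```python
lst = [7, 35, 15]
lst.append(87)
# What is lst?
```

[7, 35, 15, 87]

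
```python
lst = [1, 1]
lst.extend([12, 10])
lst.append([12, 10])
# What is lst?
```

After line 1: lst = [1, 1]
After line 2 (extend unpacks [12, 10]): lst = [1, 1, 12, 10]
After line 3 (append adds [12, 10] as single element): lst = [1, 1, 12, 10, [12, 10]]

[1, 1, 12, 10, [12, 10]]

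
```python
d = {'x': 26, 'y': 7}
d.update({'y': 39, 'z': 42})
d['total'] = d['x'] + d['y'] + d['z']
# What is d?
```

After line 1: d = {'x': 26, 'y': 7}
After line 2 (y overwritten, z added): d = {'x': 26, 'y': 39, 'z': 42}
After line 3 (total = 26 + 39 + 42 = 107): d = {'x': 26, 'y': 39, 'z': 42, 'total': 107}

{'x': 26, 'y': 39, 'z': 42, 'total': 107}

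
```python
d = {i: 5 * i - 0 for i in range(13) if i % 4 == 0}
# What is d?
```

{0: 0, 4: 20, 8: 40, 12: 60}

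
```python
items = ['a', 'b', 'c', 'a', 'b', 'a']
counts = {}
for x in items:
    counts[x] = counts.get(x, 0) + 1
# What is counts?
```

Initial: counts = {}, items = ['a', 'b', 'c', 'a', 'b', 'a']
See 'a': counts = {'a': 1}
See 'b': counts = {'a': 1, 'b': 1}
See 'c': counts = {'a': 1, 'b': 1, 'c': 1}
See 'a': counts = {'a': 2, 'b': 1, 'c': 1}
See 'b': counts = {'a': 2, 'b': 2, 'c': 1}
See 'a': counts = {'a': 3, 'b': 2, 'c': 1}

{'a': 3, 'b': 2, 'c': 1}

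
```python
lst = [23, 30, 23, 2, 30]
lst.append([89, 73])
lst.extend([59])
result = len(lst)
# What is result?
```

After line 1: lst = [23, 30, 23, 2, 30]
After line 2 (append adds [89, 73] as single element): lst = [23, 30, 23, 2, 30, [89, 73]]
After line 3 (extend unpacks [59], adds 59): lst = [23, 30, 23, 2, 30, [89, 73], 59]
After line 4: result = len(lst) = 7

7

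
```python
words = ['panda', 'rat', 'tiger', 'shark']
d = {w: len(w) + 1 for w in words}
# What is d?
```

{'panda': 6, 'rat': 4, 'tiger': 6, 'shark': 6}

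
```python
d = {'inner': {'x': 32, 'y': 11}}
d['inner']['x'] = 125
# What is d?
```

After line 1: d = {'inner': {'x': 32, 'y': 11}}
After line 2 (inner x overwritten): d = {'inner': {'x': 125, 'y': 11}}

{'inner': {'x': 125, 'y': 11}}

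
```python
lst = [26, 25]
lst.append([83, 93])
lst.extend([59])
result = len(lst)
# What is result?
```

After line 1: lst = [26, 25]
After line 2 (append adds [83, 93] as single element): lst = [26, 25, [83, 93]]
After line 3 (extend unpacks [59], adds 59): lst = [26, 25, [83, 93], 59]
After line 4: result = len(lst) = 4

4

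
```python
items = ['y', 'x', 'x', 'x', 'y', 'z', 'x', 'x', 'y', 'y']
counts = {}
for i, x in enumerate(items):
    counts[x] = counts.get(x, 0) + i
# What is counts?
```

Initial: counts = {}, items = ['y', 'x', 'x', 'x', 'y', 'z', 'x', 'x', 'y', 'y']
i=0, x='y': counts = {'y': 0}
i=1, x='x': counts = {'y': 0, 'x': 1}
i=2, x='x': counts = {'y': 0, 'x': 3}
i=3, x='x': counts = {'y': 0, 'x': 6}
i=4, x='y': counts = {'y': 4, 'x': 6}
i=5, x='z': counts = {'y': 4, 'x': 6, 'z': 5}
i=6, x='x': counts = {'y': 4, 'x': 12, 'z': 5}
i=7, x='x': counts = {'y': 4, 'x': 19, 'z': 5}
i=8, x='y': counts = {'y': 12, 'x': 19, 'z': 5}
i=9, x='y': counts = {'y': 21, 'x': 19, 'z': 5}

{'y': 21, 'x': 19, 'z': 5}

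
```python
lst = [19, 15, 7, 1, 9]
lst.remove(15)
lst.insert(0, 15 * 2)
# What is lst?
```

After line 1: lst = [19, 15, 7, 1, 9]
After line 2 (remove first 15): lst = [19, 7, 1, 9]
After line 3 (insert 30 at index 0): lst = [30, 19, 7, 1, 9]

[30, 19, 7, 1, 9]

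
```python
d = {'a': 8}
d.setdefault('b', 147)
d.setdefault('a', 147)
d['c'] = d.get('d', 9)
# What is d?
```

After line 1: d = {'a': 8}
After line 2 (setdefault adds 'b'=147): d = {'a': 8, 'b': 147}
After line 3 (setdefault 'a' no-op, already exists): d = {'a': 8, 'b': 147}
After line 4 (get('d', 9) returns default since 'd' not in d): d = {'a': 8, 'b': 147, 'c': 9}

{'a': 8, 'b': 147, 'c': 9}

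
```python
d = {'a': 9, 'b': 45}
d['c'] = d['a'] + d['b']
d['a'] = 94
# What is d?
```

After line 1: d = {'a': 9, 'b': 45}
After line 2 (d['c'] = 9 + 45): d = {'a': 9, 'b': 45, 'c': 54}
After line 3: d = {'a': 94, 'b': 45, 'c': 54}

{'a': 94, 'b': 45, 'c': 54}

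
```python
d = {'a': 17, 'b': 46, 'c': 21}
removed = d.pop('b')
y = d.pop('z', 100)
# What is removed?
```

After line 1: d = {'a': 17, 'b': 46, 'c': 21}
After line 2 (pop 'b' returns 46): d = {'a': 17, 'c': 21}, removed = 46
After line 3 (pop 'z' missing, returns default 100): d = {'a': 17, 'c': 21}, y = 100

46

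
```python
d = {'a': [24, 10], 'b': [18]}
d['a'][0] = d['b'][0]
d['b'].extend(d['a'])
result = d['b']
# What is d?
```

After line 1: d = {'a': [24, 10], 'b': [18]}
After line 2 (a[0] = b[0] = 18): d = {'a': [18, 10], 'b': [18]}
After line 3 (b.extend(a) appends [18, 10]): d = {'a': [18, 10], 'b': [18, 18, 10]}
After line 4: result = d['b'] = [18, 18, 10]

{'a': [18, 10], 'b': [18, 18, 10]}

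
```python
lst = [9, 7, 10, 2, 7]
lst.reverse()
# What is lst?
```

[7, 2, 10, 7, 9]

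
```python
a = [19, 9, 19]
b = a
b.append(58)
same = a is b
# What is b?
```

After line 1: a = [19, 9, 19]
After line 2 (b = a is an alias, same object): a = [19, 9, 19], b = [19, 9, 19]
After line 3 (b.append mutates the shared list): a = [19, 9, 19, 58], b = [19, 9, 19, 58]
After line 4 (same = a is b; same object -> True): same = True

[19, 9, 19, 58]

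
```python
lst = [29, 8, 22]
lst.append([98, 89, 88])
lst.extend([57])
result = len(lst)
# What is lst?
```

After line 1: lst = [29, 8, 22]
After line 2 (append adds [98, 89, 88] as single element): lst = [29, 8, 22, [98, 89, 88]]
After line 3 (extend unpacks [57], adds 57): lst = [29, 8, 22, [98, 89, 88], 57]
After line 4: result = len(lst) = 5

[29, 8, 22, [98, 89, 88], 57]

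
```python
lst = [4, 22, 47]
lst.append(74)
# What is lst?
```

[4, 22, 47, 74]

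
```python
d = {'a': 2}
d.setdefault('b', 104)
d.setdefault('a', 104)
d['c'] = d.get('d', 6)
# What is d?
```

After line 1: d = {'a': 2}
After line 2 (setdefault adds 'b'=104): d = {'a': 2, 'b': 104}
After line 3 (setdefault 'a' no-op, already exists): d = {'a': 2, 'b': 104}
After line 4 (get('d', 6) returns default since 'd' not in d): d = {'a': 2, 'b': 104, 'c': 6}

{'a': 2, 'b': 104, 'c': 6}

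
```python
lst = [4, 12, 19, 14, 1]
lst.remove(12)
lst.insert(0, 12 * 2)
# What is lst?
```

After line 1: lst = [4, 12, 19, 14, 1]
After line 2 (remove first 12): lst = [4, 19, 14, 1]
After line 3 (insert 24 at index 0): lst = [24, 4, 19, 14, 1]

[24, 4, 19, 14, 1]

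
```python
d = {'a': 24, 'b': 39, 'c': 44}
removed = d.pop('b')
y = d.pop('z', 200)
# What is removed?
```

After line 1: d = {'a': 24, 'b': 39, 'c': 44}
After line 2 (pop 'b' returns 39): d = {'a': 24, 'c': 44}, removed = 39
After line 3 (pop 'z' missing, returns default 200): d = {'a': 24, 'c': 44}, y = 200

39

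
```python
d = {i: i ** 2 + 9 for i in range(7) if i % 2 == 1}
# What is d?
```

{1: 10, 3: 18, 5: 34}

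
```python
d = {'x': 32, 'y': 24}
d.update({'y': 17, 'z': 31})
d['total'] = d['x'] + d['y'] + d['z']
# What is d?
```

After line 1: d = {'x': 32, 'y': 24}
After line 2 (y overwritten, z added): d = {'x': 32, 'y': 17, 'z': 31}
After line 3 (total = 32 + 17 + 31 = 80): d = {'x': 32, 'y': 17, 'z': 31, 'total': 80}

{'x': 32, 'y': 17, 'z': 31, 'total': 80}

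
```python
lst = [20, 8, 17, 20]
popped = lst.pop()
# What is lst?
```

[20, 8, 17]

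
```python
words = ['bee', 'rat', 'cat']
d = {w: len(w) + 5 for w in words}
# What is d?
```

{'bee': 8, 'rat': 8, 'cat': 8}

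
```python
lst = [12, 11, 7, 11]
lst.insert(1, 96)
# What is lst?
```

[12, 96, 11, 7, 11]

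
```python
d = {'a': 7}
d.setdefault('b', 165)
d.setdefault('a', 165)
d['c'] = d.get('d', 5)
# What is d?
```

After line 1: d = {'a': 7}
After line 2 (setdefault adds 'b'=165): d = {'a': 7, 'b': 165}
After line 3 (setdefault 'a' no-op, already exists): d = {'a': 7, 'b': 165}
After line 4 (get('d', 5) returns default since 'd' not in d): d = {'a': 7, 'b': 165, 'c': 5}

{'a': 7, 'b': 165, 'c': 5}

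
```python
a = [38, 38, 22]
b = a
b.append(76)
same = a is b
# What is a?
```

After line 1: a = [38, 38, 22]
After line 2 (b = a is an alias, same object): a = [38, 38, 22], b = [38, 38, 22]
After line 3 (b.append mutates the shared list): a = [38, 38, 22, 76], b = [38, 38, 22, 76]
After line 4 (same = a is b; same object -> True): same = True

[38, 38, 22, 76]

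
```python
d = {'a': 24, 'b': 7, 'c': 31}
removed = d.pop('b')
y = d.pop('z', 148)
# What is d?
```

After line 1: d = {'a': 24, 'b': 7, 'c': 31}
After line 2 (pop 'b' returns 7): d = {'a': 24, 'c': 31}, removed = 7
After line 3 (pop 'z' missing, returns default 148): d = {'a': 24, 'c': 31}, y = 148

{'a': 24, 'c': 31}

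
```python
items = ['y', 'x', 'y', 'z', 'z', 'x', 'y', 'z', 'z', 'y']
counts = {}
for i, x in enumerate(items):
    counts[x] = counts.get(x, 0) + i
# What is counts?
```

Initial: counts = {}, items = ['y', 'x', 'y', 'z', 'z', 'x', 'y', 'z', 'z', 'y']
i=0, x='y': counts = {'y': 0}
i=1, x='x': counts = {'y': 0, 'x': 1}
i=2, x='y': counts = {'y': 2, 'x': 1}
i=3, x='z': counts = {'y': 2, 'x': 1, 'z': 3}
i=4, x='z': counts = {'y': 2, 'x': 1, 'z': 7}
i=5, x='x': counts = {'y': 2, 'x': 6, 'z': 7}
i=6, x='y': counts = {'y': 8, 'x': 6, 'z': 7}
i=7, x='z': counts = {'y': 8, 'x': 6, 'z': 14}
i=8, x='z': counts = {'y': 8, 'x': 6, 'z': 22}
i=9, x='y': counts = {'y': 17, 'x': 6, 'z': 22}

{'y': 17, 'x': 6, 'z': 22}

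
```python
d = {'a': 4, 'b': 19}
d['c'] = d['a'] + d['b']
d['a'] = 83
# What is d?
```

After line 1: d = {'a': 4, 'b': 19}
After line 2 (d['c'] = 4 + 19): d = {'a': 4, 'b': 19, 'c': 23}
After line 3: d = {'a': 83, 'b': 19, 'c': 23}

{'a': 83, 'b': 19, 'c': 23}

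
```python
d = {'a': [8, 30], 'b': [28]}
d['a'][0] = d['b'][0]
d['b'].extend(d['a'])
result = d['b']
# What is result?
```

After line 1: d = {'a': [8, 30], 'b': [28]}
After line 2 (a[0] = b[0] = 28): d = {'a': [28, 30], 'b': [28]}
After line 3 (b.extend(a) appends [28, 30]): d = {'a': [28, 30], 'b': [28, 28, 30]}
After line 4: result = d['b'] = [28, 28, 30]

[28, 28, 30]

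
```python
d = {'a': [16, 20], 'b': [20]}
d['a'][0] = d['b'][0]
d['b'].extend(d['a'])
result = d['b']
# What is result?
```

After line 1: d = {'a': [16, 20], 'b': [20]}
After line 2 (a[0] = b[0] = 20): d = {'a': [20, 20], 'b': [20]}
After line 3 (b.extend(a) appends [20, 20]): d = {'a': [20, 20], 'b': [20, 20, 20]}
After line 4: result = d['b'] = [20, 20, 20]

[20, 20, 20]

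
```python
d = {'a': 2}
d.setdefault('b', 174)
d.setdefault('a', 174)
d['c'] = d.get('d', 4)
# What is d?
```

After line 1: d = {'a': 2}
After line 2 (setdefault adds 'b'=174): d = {'a': 2, 'b': 174}
After line 3 (setdefault 'a' no-op, already exists): d = {'a': 2, 'b': 174}
After line 4 (get('d', 4) returns default since 'd' not in d): d = {'a': 2, 'b': 174, 'c': 4}

{'a': 2, 'b': 174, 'c': 4}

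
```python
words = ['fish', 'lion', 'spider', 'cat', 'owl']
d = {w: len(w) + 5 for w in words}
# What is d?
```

{'fish': 9, 'lion': 9, 'spider': 11, 'cat': 8, 'owl': 8}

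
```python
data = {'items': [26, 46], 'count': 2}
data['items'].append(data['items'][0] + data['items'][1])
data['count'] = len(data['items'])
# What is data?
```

After line 1: data = {'items': [26, 46], 'count': 2}
After line 2 (append 26 + 46 = 72): data = {'items': [26, 46, 72], 'count': 2}
After line 3 (count = len(items) = 3): data = {'items': [26, 46, 72], 'count': 3}

{'items': [26, 46, 72], 'count': 3}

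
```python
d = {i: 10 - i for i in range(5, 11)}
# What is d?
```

{5: 5, 6: 4, 7: 3, 8: 2, 9: 1, 10: 0}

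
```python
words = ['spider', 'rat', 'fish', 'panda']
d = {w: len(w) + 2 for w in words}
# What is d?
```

{'spider': 8, 'rat': 5, 'fish': 6, 'panda': 7}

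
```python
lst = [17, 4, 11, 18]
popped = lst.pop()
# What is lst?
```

[17, 4, 11]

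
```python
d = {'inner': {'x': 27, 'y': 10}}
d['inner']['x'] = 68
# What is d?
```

After line 1: d = {'inner': {'x': 27, 'y': 10}}
After line 2 (inner x overwritten): d = {'inner': {'x': 68, 'y': 10}}

{'inner': {'x': 68, 'y': 10}}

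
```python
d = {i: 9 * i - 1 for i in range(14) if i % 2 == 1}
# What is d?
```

{1: 8, 3: 26, 5: 44, 7: 62, 9: 80, 11: 98, 13: 116}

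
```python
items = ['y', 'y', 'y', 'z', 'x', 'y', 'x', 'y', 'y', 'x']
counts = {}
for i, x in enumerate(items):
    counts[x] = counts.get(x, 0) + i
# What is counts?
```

Initial: counts = {}, items = ['y', 'y', 'y', 'z', 'x', 'y', 'x', 'y', 'y', 'x']
i=0, x='y': counts = {'y': 0}
i=1, x='y': counts = {'y': 1}
i=2, x='y': counts = {'y': 3}
i=3, x='z': counts = {'y': 3, 'z': 3}
i=4, x='x': counts = {'y': 3, 'z': 3, 'x': 4}
i=5, x='y': counts = {'y': 8, 'z': 3, 'x': 4}
i=6, x='x': counts = {'y': 8, 'z': 3, 'x': 10}
i=7, x='y': counts = {'y': 15, 'z': 3, 'x': 10}
i=8, x='y': counts = {'y': 23, 'z': 3, 'x': 10}
i=9, x='x': counts = {'y': 23, 'z': 3, 'x': 19}

{'y': 23, 'z': 3, 'x': 19}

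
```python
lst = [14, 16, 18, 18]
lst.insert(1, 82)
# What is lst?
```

[14, 82, 16, 18, 18]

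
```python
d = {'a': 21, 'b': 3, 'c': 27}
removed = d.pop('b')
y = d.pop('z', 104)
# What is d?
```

After line 1: d = {'a': 21, 'b': 3, 'c': 27}
After line 2 (pop 'b' returns 3): d = {'a': 21, 'c': 27}, removed = 3
After line 3 (pop 'z' missing, returns default 104): d = {'a': 21, 'c': 27}, y = 104

{'a': 21, 'c': 27}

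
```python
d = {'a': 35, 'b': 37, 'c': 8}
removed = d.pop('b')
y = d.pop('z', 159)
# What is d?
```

After line 1: d = {'a': 35, 'b': 37, 'c': 8}
After line 2 (pop 'b' returns 37): d = {'a': 35, 'c': 8}, removed = 37
After line 3 (pop 'z' missing, returns default 159): d = {'a': 35, 'c': 8}, y = 159

{'a': 35, 'c': 8}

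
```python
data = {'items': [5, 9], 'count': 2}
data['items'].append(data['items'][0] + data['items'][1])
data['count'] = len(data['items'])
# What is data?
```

After line 1: data = {'items': [5, 9], 'count': 2}
After line 2 (append 5 + 9 = 14): data = {'items': [5, 9, 14], 'count': 2}
After line 3 (count = len(items) = 3): data = {'items': [5, 9, 14], 'count': 3}

{'items': [5, 9, 14], 'count': 3}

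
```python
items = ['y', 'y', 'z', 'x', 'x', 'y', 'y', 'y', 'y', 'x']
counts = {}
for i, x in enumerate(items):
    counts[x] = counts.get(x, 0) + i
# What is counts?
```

Initial: counts = {}, items = ['y', 'y', 'z', 'x', 'x', 'y', 'y', 'y', 'y', 'x']
i=0, x='y': counts = {'y': 0}
i=1, x='y': counts = {'y': 1}
i=2, x='z': counts = {'y': 1, 'z': 2}
i=3, x='x': counts = {'y': 1, 'z': 2, 'x': 3}
i=4, x='x': counts = {'y': 1, 'z': 2, 'x': 7}
i=5, x='y': counts = {'y': 6, 'z': 2, 'x': 7}
i=6, x='y': counts = {'y': 12, 'z': 2, 'x': 7}
i=7, x='y': counts = {'y': 19, 'z': 2, 'x': 7}
i=8, x='y': counts = {'y': 27, 'z': 2, 'x': 7}
i=9, x='x': counts = {'y': 27, 'z': 2, 'x': 16}

{'y': 27, 'z': 2, 'x': 16}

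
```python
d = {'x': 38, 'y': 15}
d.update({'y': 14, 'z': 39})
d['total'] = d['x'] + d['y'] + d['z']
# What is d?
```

After line 1: d = {'x': 38, 'y': 15}
After line 2 (y overwritten, z added): d = {'x': 38, 'y': 14, 'z': 39}
After line 3 (total = 38 + 14 + 39 = 91): d = {'x': 38, 'y': 14, 'z': 39, 'total': 91}

{'x': 38, 'y': 14, 'z': 39, 'total': 91}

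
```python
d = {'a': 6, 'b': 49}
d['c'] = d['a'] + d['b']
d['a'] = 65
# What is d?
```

After line 1: d = {'a': 6, 'b': 49}
After line 2 (d['c'] = 6 + 49): d = {'a': 6, 'b': 49, 'c': 55}
After line 3: d = {'a': 65, 'b': 49, 'c': 55}

{'a': 65, 'b': 49, 'c': 55}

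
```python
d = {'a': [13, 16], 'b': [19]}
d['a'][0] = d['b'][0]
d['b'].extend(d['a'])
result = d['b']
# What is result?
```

After line 1: d = {'a': [13, 16], 'b': [19]}
After line 2 (a[0] = b[0] = 19): d = {'a': [19, 16], 'b': [19]}
After line 3 (b.extend(a) appends [19, 16]): d = {'a': [19, 16], 'b': [19, 19, 16]}
After line 4: result = d['b'] = [19, 19, 16]

[19, 19, 16]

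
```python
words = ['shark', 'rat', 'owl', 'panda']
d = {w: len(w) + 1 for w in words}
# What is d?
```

{'shark': 6, 'rat': 4, 'owl': 4, 'panda': 6}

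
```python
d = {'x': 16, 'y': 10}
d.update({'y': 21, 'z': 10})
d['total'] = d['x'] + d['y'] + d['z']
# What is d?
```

After line 1: d = {'x': 16, 'y': 10}
After line 2 (y overwritten, z added): d = {'x': 16, 'y': 21, 'z': 10}
After line 3 (total = 16 + 21 + 10 = 47): d = {'x': 16, 'y': 21, 'z': 10, 'total': 47}

{'x': 16, 'y': 21, 'z': 10, 'total': 47}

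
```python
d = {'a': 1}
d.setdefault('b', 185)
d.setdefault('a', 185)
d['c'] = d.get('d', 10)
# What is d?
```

After line 1: d = {'a': 1}
After line 2 (setdefault adds 'b'=185): d = {'a': 1, 'b': 185}
After line 3 (setdefault 'a' no-op, already exists): d = {'a': 1, 'b': 185}
After line 4 (get('d', 10) returns default since 'd' not in d): d = {'a': 1, 'b': 185, 'c': 10}

{'a': 1, 'b': 185, 'c': 10}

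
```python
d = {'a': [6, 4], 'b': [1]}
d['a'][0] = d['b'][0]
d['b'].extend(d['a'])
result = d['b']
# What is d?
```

After line 1: d = {'a': [6, 4], 'b': [1]}
After line 2 (a[0] = b[0] = 1): d = {'a': [1, 4], 'b': [1]}
After line 3 (b.extend(a) appends [1, 4]): d = {'a': [1, 4], 'b': [1, 1, 4]}
After line 4: result = d['b'] = [1, 1, 4]

{'a': [1, 4], 'b': [1, 1, 4]}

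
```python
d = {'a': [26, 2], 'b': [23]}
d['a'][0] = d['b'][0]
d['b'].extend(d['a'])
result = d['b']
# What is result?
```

After line 1: d = {'a': [26, 2], 'b': [23]}
After line 2 (a[0] = b[0] = 23): d = {'a': [23, 2], 'b': [23]}
After line 3 (b.extend(a) appends [23, 2]): d = {'a': [23, 2], 'b': [23, 23, 2]}
After line 4: result = d['b'] = [23, 23, 2]

[23, 23, 2]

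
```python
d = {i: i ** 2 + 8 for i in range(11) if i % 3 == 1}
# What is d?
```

{1: 9, 4: 24, 7: 57, 10: 108}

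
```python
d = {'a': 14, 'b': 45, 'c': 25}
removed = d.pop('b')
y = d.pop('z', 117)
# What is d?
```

After line 1: d = {'a': 14, 'b': 45, 'c': 25}
After line 2 (pop 'b' returns 45): d = {'a': 14, 'c': 25}, removed = 45
After line 3 (pop 'z' missing, returns default 117): d = {'a': 14, 'c': 25}, y = 117

{'a': 14, 'c': 25}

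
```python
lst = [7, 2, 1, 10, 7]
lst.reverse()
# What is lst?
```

[7, 10, 1, 2, 7]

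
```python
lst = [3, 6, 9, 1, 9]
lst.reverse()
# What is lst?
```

[9, 1, 9, 6, 3]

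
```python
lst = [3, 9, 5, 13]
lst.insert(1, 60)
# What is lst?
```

[3, 60, 9, 5, 13]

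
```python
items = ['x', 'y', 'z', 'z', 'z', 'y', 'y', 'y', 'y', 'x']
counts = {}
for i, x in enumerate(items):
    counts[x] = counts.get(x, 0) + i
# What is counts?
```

Initial: counts = {}, items = ['x', 'y', 'z', 'z', 'z', 'y', 'y', 'y', 'y', 'x']
i=0, x='x': counts = {'x': 0}
i=1, x='y': counts = {'x': 0, 'y': 1}
i=2, x='z': counts = {'x': 0, 'y': 1, 'z': 2}
i=3, x='z': counts = {'x': 0, 'y': 1, 'z': 5}
i=4, x='z': counts = {'x': 0, 'y': 1, 'z': 9}
i=5, x='y': counts = {'x': 0, 'y': 6, 'z': 9}
i=6, x='y': counts = {'x': 0, 'y': 12, 'z': 9}
i=7, x='y': counts = {'x': 0, 'y': 19, 'z': 9}
i=8, x='y': counts = {'x': 0, 'y': 27, 'z': 9}
i=9, x='x': counts = {'x': 9, 'y': 27, 'z': 9}

{'x': 9, 'y': 27, 'z': 9}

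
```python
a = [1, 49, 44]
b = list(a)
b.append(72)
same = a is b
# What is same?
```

After line 1: a = [1, 49, 44]
After line 2 (b = list(a) is a shallow copy, new object): a = [1, 49, 44], b = [1, 49, 44]
After line 3 (append only mutates b): a = [1, 49, 44], b = [1, 49, 44, 72]
After line 4 (same = a is b; different objects -> False): same = False

False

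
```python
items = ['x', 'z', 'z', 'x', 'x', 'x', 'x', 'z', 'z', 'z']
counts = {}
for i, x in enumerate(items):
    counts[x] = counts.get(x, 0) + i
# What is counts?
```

Initial: counts = {}, items = ['x', 'z', 'z', 'x', 'x', 'x', 'x', 'z', 'z', 'z']
i=0, x='x': counts = {'x': 0}
i=1, x='z': counts = {'x': 0, 'z': 1}
i=2, x='z': counts = {'x': 0, 'z': 3}
i=3, x='x': counts = {'x': 3, 'z': 3}
i=4, x='x': counts = {'x': 7, 'z': 3}
i=5, x='x': counts = {'x': 12, 'z': 3}
i=6, x='x': counts = {'x': 18, 'z': 3}
i=7, x='z': counts = {'x': 18, 'z': 10}
i=8, x='z': counts = {'x': 18, 'z': 18}
i=9, x='z': counts = {'x': 18, 'z': 27}

{'x': 18, 'z': 27}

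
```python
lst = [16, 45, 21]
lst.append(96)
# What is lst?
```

[16, 45, 21, 96]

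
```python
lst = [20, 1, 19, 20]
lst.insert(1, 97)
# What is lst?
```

[20, 97, 1, 19, 20]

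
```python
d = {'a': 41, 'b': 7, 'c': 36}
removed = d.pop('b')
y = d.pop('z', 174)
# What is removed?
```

After line 1: d = {'a': 41, 'b': 7, 'c': 36}
After line 2 (pop 'b' returns 7): d = {'a': 41, 'c': 36}, removed = 7
After line 3 (pop 'z' missing, returns default 174): d = {'a': 41, 'c': 36}, y = 174

7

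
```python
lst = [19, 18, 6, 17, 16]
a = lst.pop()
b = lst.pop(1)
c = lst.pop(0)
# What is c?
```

After line 1: lst = [19, 18, 6, 17, 16]
After line 2 (pop() -> a = 16): lst = [19, 18, 6, 17]
After line 3 (pop(1) -> b = 18): lst = [19, 6, 17]
After line 4 (pop(0) -> c = 19): lst = [6, 17]

19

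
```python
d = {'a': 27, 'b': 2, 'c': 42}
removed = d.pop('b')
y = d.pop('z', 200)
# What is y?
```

After line 1: d = {'a': 27, 'b': 2, 'c': 42}
After line 2 (pop 'b' returns 2): d = {'a': 27, 'c': 42}, removed = 2
After line 3 (pop 'z' missing, returns default 200): d = {'a': 27, 'c': 42}, y = 200

200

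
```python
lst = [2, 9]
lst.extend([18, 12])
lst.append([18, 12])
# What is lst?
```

After line 1: lst = [2, 9]
After line 2 (extend unpacks [18, 12]): lst = [2, 9, 18, 12]
After line 3 (append adds [18, 12] as single element): lst = [2, 9, 18, 12, [18, 12]]

[2, 9, 18, 12, [18, 12]]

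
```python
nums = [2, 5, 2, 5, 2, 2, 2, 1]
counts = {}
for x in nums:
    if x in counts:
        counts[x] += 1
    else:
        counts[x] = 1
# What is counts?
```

Initial: counts = {}, nums = [2, 5, 2, 5, 2, 2, 2, 1]
See 2: counts = {2: 1}
See 5: counts = {2: 1, 5: 1}
See 2: counts = {2: 2, 5: 1}
See 5: counts = {2: 2, 5: 2}
See 2: counts = {2: 3, 5: 2}
See 2: counts = {2: 4, 5: 2}
See 2: counts = {2: 5, 5: 2}
See 1: counts = {2: 5, 5: 2, 1: 1}

{2: 5, 5: 2, 1: 1}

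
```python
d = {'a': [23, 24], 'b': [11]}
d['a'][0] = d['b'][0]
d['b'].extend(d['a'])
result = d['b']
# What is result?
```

After line 1: d = {'a': [23, 24], 'b': [11]}
After line 2 (a[0] = b[0] = 11): d = {'a': [11, 24], 'b': [11]}
After line 3 (b.extend(a) appends [11, 24]): d = {'a': [11, 24], 'b': [11, 11, 24]}
After line 4: result = d['b'] = [11, 11, 24]

[11, 11, 24]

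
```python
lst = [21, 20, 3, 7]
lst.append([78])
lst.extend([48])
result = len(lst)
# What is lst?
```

After line 1: lst = [21, 20, 3, 7]
After line 2 (append adds [78] as single element): lst = [21, 20, 3, 7, [78]]
After line 3 (extend unpacks [48], adds 48): lst = [21, 20, 3, 7, [78], 48]
After line 4: result = len(lst) = 6

[21, 20, 3, 7, [78], 48]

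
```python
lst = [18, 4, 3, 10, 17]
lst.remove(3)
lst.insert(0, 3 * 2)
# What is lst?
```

After line 1: lst = [18, 4, 3, 10, 17]
After line 2 (remove first 3): lst = [18, 4, 10, 17]
After line 3 (insert 6 at index 0): lst = [6, 18, 4, 10, 17]

[6, 18, 4, 10, 17]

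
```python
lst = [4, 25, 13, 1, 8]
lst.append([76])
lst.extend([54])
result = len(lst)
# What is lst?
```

After line 1: lst = [4, 25, 13, 1, 8]
After line 2 (append adds [76] as single element): lst = [4, 25, 13, 1, 8, [76]]
After line 3 (extend unpacks [54], adds 54): lst = [4, 25, 13, 1, 8, [76], 54]
After line 4: result = len(lst) = 7

[4, 25, 13, 1, 8, [76], 54]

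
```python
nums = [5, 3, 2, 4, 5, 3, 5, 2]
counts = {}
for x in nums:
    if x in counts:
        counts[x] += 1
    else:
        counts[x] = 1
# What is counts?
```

Initial: counts = {}, nums = [5, 3, 2, 4, 5, 3, 5, 2]
See 5: counts = {5: 1}
See 3: counts = {5: 1, 3: 1}
See 2: counts = {5: 1, 3: 1, 2: 1}
See 4: counts = {5: 1, 3: 1, 2: 1, 4: 1}
See 5: counts = {5: 2, 3: 1, 2: 1, 4: 1}
See 3: counts = {5: 2, 3: 2, 2: 1, 4: 1}
See 5: counts = {5: 3, 3: 2, 2: 1, 4: 1}
See 2: counts = {5: 3, 3: 2, 2: 2, 4: 1}

{5: 3, 3: 2, 2: 2, 4: 1}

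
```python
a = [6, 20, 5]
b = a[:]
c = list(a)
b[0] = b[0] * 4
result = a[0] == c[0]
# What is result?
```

After line 1: a = [6, 20, 5]
After line 2 (b = a[:], copy): a = [6, 20, 5], b = [6, 20, 5]
After line 3 (c = list(a) is a copy, new object): c = [6, 20, 5]
After line 4 (b[0] = 6 * 4 = 24; only b mutates (copy)): a = [6, 20, 5], b = [24, 20, 5], c = [6, 20, 5]
After line 5 (a[0] = 6, c[0] = 6; result = True)

True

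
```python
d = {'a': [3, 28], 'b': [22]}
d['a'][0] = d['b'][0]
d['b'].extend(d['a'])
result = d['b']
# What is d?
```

After line 1: d = {'a': [3, 28], 'b': [22]}
After line 2 (a[0] = b[0] = 22): d = {'a': [22, 28], 'b': [22]}
After line 3 (b.extend(a) appends [22, 28]): d = {'a': [22, 28], 'b': [22, 22, 28]}
After line 4: result = d['b'] = [22, 22, 28]

{'a': [22, 28], 'b': [22, 22, 28]}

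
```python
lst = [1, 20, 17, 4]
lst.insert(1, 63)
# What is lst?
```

[1, 63, 20, 17, 4]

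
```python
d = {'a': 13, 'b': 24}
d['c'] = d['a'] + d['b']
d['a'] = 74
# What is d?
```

After line 1: d = {'a': 13, 'b': 24}
After line 2 (d['c'] = 13 + 24): d = {'a': 13, 'b': 24, 'c': 37}
After line 3: d = {'a': 74, 'b': 24, 'c': 37}

{'a': 74, 'b': 24, 'c': 37}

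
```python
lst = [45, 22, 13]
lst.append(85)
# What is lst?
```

[45, 22, 13, 85]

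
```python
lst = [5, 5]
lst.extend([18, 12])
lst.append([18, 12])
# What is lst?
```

After line 1: lst = [5, 5]
After line 2 (extend unpacks [18, 12]): lst = [5, 5, 18, 12]
After line 3 (append adds [18, 12] as single element): lst = [5, 5, 18, 12, [18, 12]]

[5, 5, 18, 12, [18, 12]]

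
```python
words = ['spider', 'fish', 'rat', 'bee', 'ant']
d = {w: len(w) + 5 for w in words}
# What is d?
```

{'spider': 11, 'fish': 9, 'rat': 8, 'bee': 8, 'ant': 8}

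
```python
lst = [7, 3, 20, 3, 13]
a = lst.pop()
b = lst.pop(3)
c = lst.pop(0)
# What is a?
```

After line 1: lst = [7, 3, 20, 3, 13]
After line 2 (pop() -> a = 13): lst = [7, 3, 20, 3]
After line 3 (pop(3) -> b = 3): lst = [7, 3, 20]
After line 4 (pop(0) -> c = 7): lst = [3, 20]

13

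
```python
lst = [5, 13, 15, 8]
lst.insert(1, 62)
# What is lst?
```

[5, 62, 13, 15, 8]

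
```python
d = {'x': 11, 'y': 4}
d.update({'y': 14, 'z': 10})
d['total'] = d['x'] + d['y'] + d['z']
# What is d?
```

After line 1: d = {'x': 11, 'y': 4}
After line 2 (y overwritten, z added): d = {'x': 11, 'y': 14, 'z': 10}
After line 3 (total = 11 + 14 + 10 = 35): d = {'x': 11, 'y': 14, 'z': 10, 'total': 35}

{'x': 11, 'y': 14, 'z': 10, 'total': 35}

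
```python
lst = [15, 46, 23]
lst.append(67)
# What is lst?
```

[15, 46, 23, 67]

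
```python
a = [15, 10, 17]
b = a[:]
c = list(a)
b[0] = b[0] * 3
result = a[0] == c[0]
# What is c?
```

After line 1: a = [15, 10, 17]
After line 2 (b = a[:], copy): a = [15, 10, 17], b = [15, 10, 17]
After line 3 (c = list(a) is a copy, new object): c = [15, 10, 17]
After line 4 (b[0] = 15 * 3 = 45; only b mutates (copy)): a = [15, 10, 17], b = [45, 10, 17], c = [15, 10, 17]
After line 5 (a[0] = 15, c[0] = 15; result = True)

[15, 10, 17]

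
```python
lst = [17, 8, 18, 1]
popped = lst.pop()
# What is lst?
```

[17, 8, 18]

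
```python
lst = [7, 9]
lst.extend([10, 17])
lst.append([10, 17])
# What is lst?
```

After line 1: lst = [7, 9]
After line 2 (extend unpacks [10, 17]): lst = [7, 9, 10, 17]
After line 3 (append adds [10, 17] as single element): lst = [7, 9, 10, 17, [10, 17]]

[7, 9, 10, 17, [10, 17]]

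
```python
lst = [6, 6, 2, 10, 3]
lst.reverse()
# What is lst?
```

[3, 10, 2, 6, 6]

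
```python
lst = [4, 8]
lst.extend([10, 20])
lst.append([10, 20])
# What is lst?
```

After line 1: lst = [4, 8]
After line 2 (extend unpacks [10, 20]): lst = [4, 8, 10, 20]
After line 3 (append adds [10, 20] as single element): lst = [4, 8, 10, 20, [10, 20]]

[4, 8, 10, 20, [10, 20]]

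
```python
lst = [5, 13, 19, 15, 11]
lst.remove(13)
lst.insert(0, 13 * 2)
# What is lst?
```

After line 1: lst = [5, 13, 19, 15, 11]
After line 2 (remove first 13): lst = [5, 19, 15, 11]
After line 3 (insert 26 at index 0): lst = [26, 5, 19, 15, 11]

[26, 5, 19, 15, 11]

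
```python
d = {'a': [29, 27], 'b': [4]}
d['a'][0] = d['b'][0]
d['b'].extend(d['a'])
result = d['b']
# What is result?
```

After line 1: d = {'a': [29, 27], 'b': [4]}
After line 2 (a[0] = b[0] = 4): d = {'a': [4, 27], 'b': [4]}
After line 3 (b.extend(a) appends [4, 27]): d = {'a': [4, 27], 'b': [4, 4, 27]}
After line 4: result = d['b'] = [4, 4, 27]

[4, 4, 27]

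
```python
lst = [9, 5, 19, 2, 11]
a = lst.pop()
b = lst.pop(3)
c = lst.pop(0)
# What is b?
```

After line 1: lst = [9, 5, 19, 2, 11]
After line 2 (pop() -> a = 11): lst = [9, 5, 19, 2]
After line 3 (pop(3) -> b = 2): lst = [9, 5, 19]
After line 4 (pop(0) -> c = 9): lst = [5, 19]

2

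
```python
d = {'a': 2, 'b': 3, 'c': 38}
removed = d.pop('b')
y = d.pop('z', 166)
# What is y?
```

After line 1: d = {'a': 2, 'b': 3, 'c': 38}
After line 2 (pop 'b' returns 3): d = {'a': 2, 'c': 38}, removed = 3
After line 3 (pop 'z' missing, returns default 166): d = {'a': 2, 'c': 38}, y = 166

166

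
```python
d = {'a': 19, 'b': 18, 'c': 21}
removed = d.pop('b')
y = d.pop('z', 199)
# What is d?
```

After line 1: d = {'a': 19, 'b': 18, 'c': 21}
After line 2 (pop 'b' returns 18): d = {'a': 19, 'c': 21}, removed = 18
After line 3 (pop 'z' missing, returns default 199): d = {'a': 19, 'c': 21}, y = 199

{'a': 19, 'c': 21}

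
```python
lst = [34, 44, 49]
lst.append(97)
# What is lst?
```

[34, 44, 49, 97]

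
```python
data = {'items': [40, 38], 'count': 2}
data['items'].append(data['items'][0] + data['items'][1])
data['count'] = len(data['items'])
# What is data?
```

After line 1: data = {'items': [40, 38], 'count': 2}
After line 2 (append 40 + 38 = 78): data = {'items': [40, 38, 78], 'count': 2}
After line 3 (count = len(items) = 3): data = {'items': [40, 38, 78], 'count': 3}

{'items': [40, 38, 78], 'count': 3}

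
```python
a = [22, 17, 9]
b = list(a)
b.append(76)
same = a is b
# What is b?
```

After line 1: a = [22, 17, 9]
After line 2 (b = list(a) is a shallow copy, new object): a = [22, 17, 9], b = [22, 17, 9]
After line 3 (append only mutates b): a = [22, 17, 9], b = [22, 17, 9, 76]
After line 4 (same = a is b; different objects -> False): same = False

[22, 17, 9, 76]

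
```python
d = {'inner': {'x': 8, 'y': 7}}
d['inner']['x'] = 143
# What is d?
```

After line 1: d = {'inner': {'x': 8, 'y': 7}}
After line 2 (inner x overwritten): d = {'inner': {'x': 143, 'y': 7}}

{'inner': {'x': 143, 'y': 7}}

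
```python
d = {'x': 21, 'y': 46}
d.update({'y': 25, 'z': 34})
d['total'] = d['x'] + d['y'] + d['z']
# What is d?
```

After line 1: d = {'x': 21, 'y': 46}
After line 2 (y overwritten, z added): d = {'x': 21, 'y': 25, 'z': 34}
After line 3 (total = 21 + 25 + 34 = 80): d = {'x': 21, 'y': 25, 'z': 34, 'total': 80}

{'x': 21, 'y': 25, 'z': 34, 'total': 80}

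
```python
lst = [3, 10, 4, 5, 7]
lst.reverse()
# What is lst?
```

[7, 5, 4, 10, 3]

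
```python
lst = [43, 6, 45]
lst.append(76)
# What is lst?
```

[43, 6, 45, 76]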